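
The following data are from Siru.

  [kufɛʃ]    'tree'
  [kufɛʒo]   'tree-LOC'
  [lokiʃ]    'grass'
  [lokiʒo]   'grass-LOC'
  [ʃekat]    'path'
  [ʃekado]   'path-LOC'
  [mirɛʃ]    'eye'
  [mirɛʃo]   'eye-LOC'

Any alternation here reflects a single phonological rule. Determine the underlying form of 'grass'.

'grass' shows [ʃ] ~ [ʒ] at the end of the stem ([lokiʃ] vs [lokiʒo]).
If /ʃ/ were underlying and a rule turned it into [ʒ] before the LOC suffix, 'eye' would also alternate; but it has [ʃ] in both [mirɛʃ] and [mirɛʃo].
Therefore /ʒ/ is basic and [ʃ] is derived by word-final obstruent devoicing (voiced obstruents become voiceless word-finally).

/lokiʒ/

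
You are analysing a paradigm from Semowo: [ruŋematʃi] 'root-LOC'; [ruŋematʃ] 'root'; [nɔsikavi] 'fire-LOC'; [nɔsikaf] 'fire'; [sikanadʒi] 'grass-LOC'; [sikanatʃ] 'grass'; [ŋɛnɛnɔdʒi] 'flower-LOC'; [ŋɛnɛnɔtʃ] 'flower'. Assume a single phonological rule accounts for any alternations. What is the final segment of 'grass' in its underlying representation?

/dʒ/

'grass' shows [dʒ] ~ [tʃ] at the end of the stem ([sikanadʒi] vs [sikanatʃ]).
If /tʃ/ were underlying and a rule turned it into [dʒ] before the LOC suffix, 'root' would also alternate; but it has [tʃ] in both [ruŋematʃi] and [ruŋematʃ].
So /dʒ/ is underlying, and a rule of word-final obstruent devoicing — voiced obstruents become voiceless word-finally — gives [tʃ].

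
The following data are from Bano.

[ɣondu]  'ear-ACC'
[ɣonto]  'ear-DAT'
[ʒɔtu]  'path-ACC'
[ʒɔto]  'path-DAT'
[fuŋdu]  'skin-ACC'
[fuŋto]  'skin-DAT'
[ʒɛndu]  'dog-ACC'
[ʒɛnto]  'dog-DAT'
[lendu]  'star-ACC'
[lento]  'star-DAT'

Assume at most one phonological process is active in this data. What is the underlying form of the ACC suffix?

The ACC suffix surfaces as [-du] and [-tu], depending on the final segment of the stem.
By contrast the DAT suffix keeps its initial [t] throughout — that segment must be underlying.
So the underlying form is /-du/, and voiced stops become voiceless after a vowel.

/-du/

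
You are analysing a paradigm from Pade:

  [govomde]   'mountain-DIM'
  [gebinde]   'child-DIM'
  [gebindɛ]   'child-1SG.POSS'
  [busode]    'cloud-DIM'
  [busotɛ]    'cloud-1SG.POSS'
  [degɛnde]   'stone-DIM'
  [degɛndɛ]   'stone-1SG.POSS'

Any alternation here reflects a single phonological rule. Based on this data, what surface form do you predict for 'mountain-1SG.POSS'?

The 1SG.POSS suffix surfaces as [-dɛ] and [-tɛ], depending on the final segment of the stem.
By contrast the DIM suffix keeps its initial [d] throughout — that segment must be underlying.
So the underlying form is /-tɛ/, and voiceless stops become voiced after a nasal.
After 'mountain', which ends in a nasal, the suffix surfaces as [-dɛ], giving [govomdɛ].

[govomdɛ]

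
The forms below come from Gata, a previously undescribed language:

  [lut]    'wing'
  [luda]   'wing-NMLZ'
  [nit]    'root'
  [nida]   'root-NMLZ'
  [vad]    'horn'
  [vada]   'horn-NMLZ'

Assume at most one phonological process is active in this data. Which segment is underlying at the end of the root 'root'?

/t/

The stem for 'root' ends in [t] in [nit] but [d] in [nida].
If /d/ were underlying and a rule turned it into [t] in isolation, 'horn' would also alternate; but it has [d] in both [vad] and [vada].
So /t/ is underlying, and a rule of intervocalic voicing — voiceless stops become voiced between vowels — gives [d].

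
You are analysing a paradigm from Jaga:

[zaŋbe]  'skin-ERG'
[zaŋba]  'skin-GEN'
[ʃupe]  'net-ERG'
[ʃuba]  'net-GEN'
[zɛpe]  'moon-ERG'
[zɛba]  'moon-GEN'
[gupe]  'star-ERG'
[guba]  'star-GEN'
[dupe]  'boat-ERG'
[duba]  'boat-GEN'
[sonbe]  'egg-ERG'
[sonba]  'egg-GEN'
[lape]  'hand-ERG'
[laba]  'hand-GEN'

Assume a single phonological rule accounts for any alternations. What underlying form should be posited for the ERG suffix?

The ERG morpheme has two allomorphs, [-be] and [-pe].
The GEN suffix, which begins with [b], is invariant after every stem; so [b] is not altered by any rule here.
So the underlying form is /-pe/, and voiceless stops become voiced after a nasal.

/-pe/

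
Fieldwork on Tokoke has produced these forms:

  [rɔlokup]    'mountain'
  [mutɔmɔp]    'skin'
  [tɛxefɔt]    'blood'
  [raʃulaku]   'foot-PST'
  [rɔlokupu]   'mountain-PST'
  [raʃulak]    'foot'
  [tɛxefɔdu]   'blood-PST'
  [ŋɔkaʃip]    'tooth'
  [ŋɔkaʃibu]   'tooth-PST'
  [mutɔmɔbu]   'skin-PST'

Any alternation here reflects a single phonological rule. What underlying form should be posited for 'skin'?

In [mutɔmɔbu] and [mutɔmɔp] the final segment of 'skin' alternates: [b] ~ [p].
The stem 'mountain' ([rɔlokupu], [rɔlokup]) shows [p] unchanged in both environments, so [p] cannot be basic with [b] derived before the PST suffix.
Therefore /b/ is basic and [p] is derived by word-final obstruent devoicing (voiced obstruents become voiceless word-finally).
So 'skin' = /mutɔmɔb/.

/mutɔmɔb/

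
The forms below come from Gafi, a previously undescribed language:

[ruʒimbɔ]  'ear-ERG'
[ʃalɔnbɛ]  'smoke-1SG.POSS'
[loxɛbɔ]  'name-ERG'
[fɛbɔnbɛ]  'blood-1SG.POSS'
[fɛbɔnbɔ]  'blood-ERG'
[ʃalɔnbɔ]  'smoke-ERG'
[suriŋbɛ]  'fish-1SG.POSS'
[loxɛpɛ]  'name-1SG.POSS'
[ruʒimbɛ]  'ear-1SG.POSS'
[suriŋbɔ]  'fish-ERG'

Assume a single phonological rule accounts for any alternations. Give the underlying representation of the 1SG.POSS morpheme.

The 1SG.POSS suffix surfaces as [-bɛ] and [-pɛ], depending on the final segment of the stem.
The ERG suffix, which begins with [b], is invariant after every stem; so [b] is not altered by any rule here.
So the underlying form is /-pɛ/, and voiceless stops become voiced after a nasal.

/-pɛ/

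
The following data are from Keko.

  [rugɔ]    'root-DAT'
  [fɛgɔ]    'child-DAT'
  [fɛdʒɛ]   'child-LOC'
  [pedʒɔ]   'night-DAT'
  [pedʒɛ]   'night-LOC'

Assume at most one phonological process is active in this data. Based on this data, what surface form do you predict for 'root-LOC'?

[rudʒɛ]

The root 'child' surfaces as [fɛgɔ] and [fɛdʒɛ], with a stem-final [g] ~ [dʒ] alternation.
Compare 'night', with invariant [dʒ] in [pedʒɔ] and [pedʒɛ]: an analysis with underlying /dʒ/ and a rule producing [g] before the DAT suffix would wrongly predict alternation here too.
So /g/ is underlying, and a rule of palatalization before a front vowel — /g/ becomes palato-alveolar [dʒ] before a front vowel — gives [dʒ].
The one attested form of 'root', [rugɔ], shows underlying /rug/. Applying the same rule before a front vowel gives [rudʒɛ].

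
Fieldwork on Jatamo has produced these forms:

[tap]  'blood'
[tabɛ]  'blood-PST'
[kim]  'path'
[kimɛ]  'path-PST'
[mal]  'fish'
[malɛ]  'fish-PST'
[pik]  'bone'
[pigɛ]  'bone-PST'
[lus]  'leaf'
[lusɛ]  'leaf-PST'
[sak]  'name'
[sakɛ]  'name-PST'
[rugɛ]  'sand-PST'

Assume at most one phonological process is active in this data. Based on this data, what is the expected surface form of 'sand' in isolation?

[ruk]

The root 'bone' surfaces as [pik] and [pigɛ], with a stem-final [k] ~ [g] alternation.
If /k/ were underlying and a rule turned it into [g] before the PST suffix, 'name' would also alternate; but it has [k] in both [sak] and [sakɛ].
Therefore /g/ is basic and [k] is derived by word-final obstruent devoicing (voiced obstruents become voiceless word-finally).
The one attested form of 'sand', [rugɛ], shows underlying /rug/. Applying the same rule word-finally gives [ruk].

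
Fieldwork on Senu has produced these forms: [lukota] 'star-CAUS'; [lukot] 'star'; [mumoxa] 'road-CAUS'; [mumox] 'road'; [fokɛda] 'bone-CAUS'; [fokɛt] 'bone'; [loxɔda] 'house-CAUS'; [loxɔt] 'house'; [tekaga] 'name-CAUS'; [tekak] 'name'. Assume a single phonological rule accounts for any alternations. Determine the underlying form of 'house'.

The stem for 'house' ends in [d] in [loxɔda] but [t] in [loxɔt].
If /t/ were underlying and a rule turned it into [d] before the CAUS suffix, 'star' would also alternate; but it has [t] in both [lukota] and [lukot].
Therefore /d/ is basic and [t] is derived by word-final obstruent devoicing (voiced obstruents become voiceless word-finally).
So 'house' = /loxɔd/.

/loxɔd/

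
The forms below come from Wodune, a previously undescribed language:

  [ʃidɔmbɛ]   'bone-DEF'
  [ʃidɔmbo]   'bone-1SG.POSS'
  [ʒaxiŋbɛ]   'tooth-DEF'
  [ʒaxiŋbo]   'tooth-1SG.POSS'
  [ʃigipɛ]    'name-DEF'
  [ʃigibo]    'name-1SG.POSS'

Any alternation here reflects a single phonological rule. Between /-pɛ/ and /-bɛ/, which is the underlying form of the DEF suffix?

The DEF morpheme has two allomorphs, [-bɛ] and [-pɛ].
The 1SG.POSS suffix, which begins with [b], is invariant after every stem; so [b] is not altered by any rule here.
The DEF suffix is therefore /-pɛ/ underlyingly, with post-nasal voicing: voiceless stops become voiced after a nasal.

/-pɛ/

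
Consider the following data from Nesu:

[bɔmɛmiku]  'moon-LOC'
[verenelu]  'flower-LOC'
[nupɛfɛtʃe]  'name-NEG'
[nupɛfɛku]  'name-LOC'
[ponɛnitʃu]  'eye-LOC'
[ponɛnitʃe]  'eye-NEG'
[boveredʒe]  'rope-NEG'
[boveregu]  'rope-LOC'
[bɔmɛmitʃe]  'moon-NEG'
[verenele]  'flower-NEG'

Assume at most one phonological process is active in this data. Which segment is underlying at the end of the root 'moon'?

In [bɔmɛmitʃe] and [bɔmɛmiku] the final segment of 'moon' alternates: [tʃ] ~ [k].
But 'eye' keeps [tʃ] in both environments ([ponɛnitʃe], [ponɛnitʃu]), so there is no rule changing /tʃ/ to [k] before the LOC suffix.
So /k/ is underlying, and a rule of palatalization before a front vowel — /k/ and /g/ become palato-alveolar [tʃ] and [dʒ] before a front vowel — gives [tʃ].

/k/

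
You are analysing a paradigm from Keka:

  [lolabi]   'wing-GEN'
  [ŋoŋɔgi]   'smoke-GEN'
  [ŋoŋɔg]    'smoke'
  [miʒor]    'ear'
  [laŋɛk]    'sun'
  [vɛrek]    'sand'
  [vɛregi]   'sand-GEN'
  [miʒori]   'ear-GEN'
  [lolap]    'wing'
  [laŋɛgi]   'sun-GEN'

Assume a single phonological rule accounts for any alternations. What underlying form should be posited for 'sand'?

/vɛrek/

The stem for 'sand' ends in [g] in [vɛregi] but [k] in [vɛrek].
If /g/ were underlying and a rule turned it into [k] in isolation, 'smoke' would also alternate; but it has [g] in both [ŋoŋɔgi] and [ŋoŋɔg].
So /k/ is underlying, and a rule of intervocalic voicing — voiceless stops become voiced between vowels — gives [g].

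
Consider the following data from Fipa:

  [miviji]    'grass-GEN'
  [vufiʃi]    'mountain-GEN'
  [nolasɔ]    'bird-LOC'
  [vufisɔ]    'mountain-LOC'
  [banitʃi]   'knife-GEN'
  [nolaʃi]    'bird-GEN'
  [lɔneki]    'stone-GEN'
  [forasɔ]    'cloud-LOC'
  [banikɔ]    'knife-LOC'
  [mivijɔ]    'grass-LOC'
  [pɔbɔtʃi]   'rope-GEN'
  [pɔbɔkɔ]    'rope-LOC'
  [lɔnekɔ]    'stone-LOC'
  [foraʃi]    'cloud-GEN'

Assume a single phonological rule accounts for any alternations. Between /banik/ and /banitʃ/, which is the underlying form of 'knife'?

/banitʃ/

'knife' shows [k] ~ [tʃ] at the end of the stem ([banikɔ] vs [banitʃi]).
Compare 'stone', with invariant [k] in [lɔnekɔ] and [lɔneki]: an analysis with underlying /k/ and a rule producing [tʃ] before the GEN suffix would wrongly predict alternation here too.
Therefore /tʃ/ is basic and [k] is derived by depalatalization (palato-alveolar /tʃ/ and /ʃ/ become [k] and [s] when no front vowel follows).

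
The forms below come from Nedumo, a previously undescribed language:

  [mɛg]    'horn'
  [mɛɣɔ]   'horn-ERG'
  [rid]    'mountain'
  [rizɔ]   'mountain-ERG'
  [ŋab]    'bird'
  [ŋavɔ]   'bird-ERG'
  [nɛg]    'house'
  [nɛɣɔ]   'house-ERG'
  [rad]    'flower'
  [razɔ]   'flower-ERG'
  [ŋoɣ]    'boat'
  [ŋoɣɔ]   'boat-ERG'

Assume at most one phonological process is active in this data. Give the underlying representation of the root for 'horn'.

/mɛg/

The root 'horn' surfaces as [mɛg] and [mɛɣɔ], with a stem-final [g] ~ [ɣ] alternation.
But 'boat' keeps [ɣ] in both environments ([ŋoɣ], [ŋoɣɔ]), so there is no rule changing /ɣ/ to [g] in isolation.
Therefore /g/ is basic and [ɣ] is derived by intervocalic spirantization (voiced stops become fricatives between vowels).
The underlying form of 'horn' is therefore /mɛg/.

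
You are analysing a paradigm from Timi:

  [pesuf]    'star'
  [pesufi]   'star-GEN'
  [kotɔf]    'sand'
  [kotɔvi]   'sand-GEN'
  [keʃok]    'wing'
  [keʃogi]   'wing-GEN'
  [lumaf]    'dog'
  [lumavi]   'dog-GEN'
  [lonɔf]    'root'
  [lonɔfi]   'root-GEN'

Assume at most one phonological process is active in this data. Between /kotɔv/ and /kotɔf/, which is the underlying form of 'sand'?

/kotɔv/

In [kotɔf] and [kotɔvi] the final segment of 'sand' alternates: [f] ~ [v].
Compare 'star', with invariant [f] in [pesuf] and [pesufi]: an analysis with underlying /f/ and a rule producing [v] before the GEN suffix would wrongly predict alternation here too.
Therefore /v/ is basic and [f] is derived by word-final obstruent devoicing (voiced obstruents become voiceless word-finally).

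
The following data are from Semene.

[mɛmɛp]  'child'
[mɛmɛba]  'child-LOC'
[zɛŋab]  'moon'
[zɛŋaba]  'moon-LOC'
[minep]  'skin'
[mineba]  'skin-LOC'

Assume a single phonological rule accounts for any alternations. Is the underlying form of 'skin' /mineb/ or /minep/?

The stem for 'skin' ends in [p] in [minep] but [b] in [mineba].
The stem 'moon' ([zɛŋab], [zɛŋaba]) shows [b] unchanged in both environments, so [b] cannot be basic with [p] derived in isolation.
Therefore /p/ is basic and [b] is derived by intervocalic voicing (voiceless stops become voiced between vowels).

/minep/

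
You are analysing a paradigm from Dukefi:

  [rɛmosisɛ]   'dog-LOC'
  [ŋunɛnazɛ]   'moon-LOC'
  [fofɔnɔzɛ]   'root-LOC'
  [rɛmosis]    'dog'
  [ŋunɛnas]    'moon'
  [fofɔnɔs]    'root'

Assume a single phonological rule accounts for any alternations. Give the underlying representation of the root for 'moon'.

/ŋunɛnaz/

'moon' shows [z] ~ [s] at the end of the stem ([ŋunɛnazɛ] vs [ŋunɛnas]).
But 'dog' keeps [s] in both environments ([rɛmosisɛ], [rɛmosis]), so there is no rule changing /s/ to [z] before the LOC suffix.
Therefore /z/ is basic and [s] is derived by word-final obstruent devoicing (voiced obstruents become voiceless word-finally).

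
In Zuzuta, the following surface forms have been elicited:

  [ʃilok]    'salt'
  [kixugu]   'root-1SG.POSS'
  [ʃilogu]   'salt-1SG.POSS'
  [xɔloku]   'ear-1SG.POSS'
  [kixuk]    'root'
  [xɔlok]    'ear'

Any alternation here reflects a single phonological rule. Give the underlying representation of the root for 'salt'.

'salt' shows [g] ~ [k] at the end of the stem ([ʃilogu] vs [ʃilok]).
Compare 'ear', with invariant [k] in [xɔloku] and [xɔlok]: an analysis with underlying /k/ and a rule producing [g] before the 1SG.POSS suffix would wrongly predict alternation here too.
The alternation reflects word-final obstruent devoicing: voiced obstruents become voiceless word-finally. /g/ is underlying.

/ʃilog/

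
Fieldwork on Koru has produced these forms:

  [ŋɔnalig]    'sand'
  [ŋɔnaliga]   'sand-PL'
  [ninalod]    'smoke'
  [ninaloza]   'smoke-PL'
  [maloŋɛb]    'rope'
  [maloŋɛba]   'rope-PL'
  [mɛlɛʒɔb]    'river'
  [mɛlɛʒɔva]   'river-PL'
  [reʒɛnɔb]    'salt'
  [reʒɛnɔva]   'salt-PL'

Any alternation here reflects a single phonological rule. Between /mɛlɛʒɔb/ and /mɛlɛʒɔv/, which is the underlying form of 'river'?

/mɛlɛʒɔv/

'river' shows [b] ~ [v] at the end of the stem ([mɛlɛʒɔb] vs [mɛlɛʒɔva]).
The stem 'rope' ([maloŋɛb], [maloŋɛba]) shows [b] unchanged in both environments, so [b] cannot be basic with [v] derived before the PL suffix.
The alternation reflects word-final hardening: voiced fricatives become stops word-finally. /v/ is underlying.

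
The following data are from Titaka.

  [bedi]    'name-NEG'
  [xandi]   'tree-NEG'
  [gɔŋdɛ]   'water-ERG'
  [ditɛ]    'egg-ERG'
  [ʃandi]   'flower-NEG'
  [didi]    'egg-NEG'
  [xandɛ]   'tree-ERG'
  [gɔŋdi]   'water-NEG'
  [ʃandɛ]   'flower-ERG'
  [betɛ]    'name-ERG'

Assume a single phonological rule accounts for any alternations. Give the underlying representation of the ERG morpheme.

/-tɛ/

The ERG suffix surfaces as [-dɛ] and [-tɛ], depending on the final segment of the stem.
By contrast the NEG suffix keeps its initial [d] throughout — that segment must be underlying.
So the underlying form is /-tɛ/, and voiceless stops become voiced after a nasal.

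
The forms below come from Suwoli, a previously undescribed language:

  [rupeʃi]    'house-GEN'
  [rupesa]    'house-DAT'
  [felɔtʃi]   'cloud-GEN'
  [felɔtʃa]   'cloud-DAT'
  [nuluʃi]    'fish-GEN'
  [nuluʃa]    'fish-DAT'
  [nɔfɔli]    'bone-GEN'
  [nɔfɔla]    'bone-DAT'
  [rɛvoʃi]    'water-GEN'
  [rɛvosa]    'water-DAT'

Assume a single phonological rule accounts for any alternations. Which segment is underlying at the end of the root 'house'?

/s/

In [rupeʃi] and [rupesa] the final segment of 'house' alternates: [ʃ] ~ [s].
If /ʃ/ were underlying and a rule turned it into [s] before the DAT suffix, 'fish' would also alternate; but it has [ʃ] in both [nuluʃi] and [nuluʃa].
The alternation reflects palatalization before a front vowel: /s/ becomes palato-alveolar [ʃ] before a front vowel. /s/ is underlying.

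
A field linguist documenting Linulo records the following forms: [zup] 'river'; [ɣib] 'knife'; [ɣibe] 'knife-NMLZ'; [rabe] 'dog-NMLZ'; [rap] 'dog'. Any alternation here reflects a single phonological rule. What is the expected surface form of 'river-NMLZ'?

[zube]

'dog' shows [p] ~ [b] at the end of the stem ([rap] vs [rabe]).
The stem 'knife' ([ɣib], [ɣibe]) shows [b] unchanged in both environments, so [b] cannot be basic with [p] derived in isolation.
The alternation reflects intervocalic voicing: voiceless stops become voiced between vowels. /p/ is underlying.
From [zup] the stem 'river' is /zup/; between vowels this yields [zube].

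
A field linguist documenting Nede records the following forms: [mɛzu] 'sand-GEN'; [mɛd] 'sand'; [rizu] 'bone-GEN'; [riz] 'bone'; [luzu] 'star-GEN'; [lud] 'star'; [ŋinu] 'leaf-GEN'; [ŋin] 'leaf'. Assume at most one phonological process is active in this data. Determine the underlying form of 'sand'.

/mɛd/

The root 'sand' surfaces as [mɛzu] and [mɛd], with a stem-final [z] ~ [d] alternation.
Compare 'bone', with invariant [z] in [rizu] and [riz]: an analysis with underlying /z/ and a rule producing [d] in isolation would wrongly predict alternation here too.
The underlying segment must be /d/; voiced stops become fricatives between vowels, yielding [z] there.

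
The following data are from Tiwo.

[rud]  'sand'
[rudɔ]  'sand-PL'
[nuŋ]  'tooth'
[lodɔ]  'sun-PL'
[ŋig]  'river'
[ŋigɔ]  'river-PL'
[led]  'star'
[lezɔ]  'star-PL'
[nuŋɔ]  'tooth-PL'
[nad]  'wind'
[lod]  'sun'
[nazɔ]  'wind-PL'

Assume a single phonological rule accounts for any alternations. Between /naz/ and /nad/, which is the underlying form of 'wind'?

/naz/

In [nad] and [nazɔ] the final segment of 'wind' alternates: [d] ~ [z].
Compare 'sand', with invariant [d] in [rud] and [rudɔ]: an analysis with underlying /d/ and a rule producing [z] before the PL suffix would wrongly predict alternation here too.
Therefore /z/ is basic and [d] is derived by word-final hardening (voiced fricatives become stops word-finally).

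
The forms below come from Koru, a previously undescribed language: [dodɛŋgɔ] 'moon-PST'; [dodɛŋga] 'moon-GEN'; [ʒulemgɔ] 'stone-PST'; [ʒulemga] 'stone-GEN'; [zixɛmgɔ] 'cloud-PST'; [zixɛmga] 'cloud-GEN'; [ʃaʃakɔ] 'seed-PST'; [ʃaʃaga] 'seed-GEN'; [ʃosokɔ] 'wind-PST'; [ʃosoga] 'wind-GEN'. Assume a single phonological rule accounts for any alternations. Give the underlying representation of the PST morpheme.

/-kɔ/

The PST morpheme has two allomorphs, [-gɔ] and [-kɔ].
By contrast the GEN suffix keeps its initial [g] throughout — that segment must be underlying.
So the underlying form is /-kɔ/, and voiceless stops become voiced after a nasal.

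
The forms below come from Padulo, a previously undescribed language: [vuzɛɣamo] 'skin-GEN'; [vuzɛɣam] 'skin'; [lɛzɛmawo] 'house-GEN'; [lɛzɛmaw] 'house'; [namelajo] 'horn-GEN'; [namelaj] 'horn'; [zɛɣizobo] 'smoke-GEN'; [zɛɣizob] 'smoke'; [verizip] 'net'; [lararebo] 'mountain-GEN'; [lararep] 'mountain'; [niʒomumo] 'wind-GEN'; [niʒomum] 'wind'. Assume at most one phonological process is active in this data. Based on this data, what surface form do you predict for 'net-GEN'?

[verizibo]

'mountain' shows [b] ~ [p] at the end of the stem ([lararebo] vs [lararep]).
Compare 'smoke', with invariant [b] in [zɛɣizobo] and [zɛɣizob]: an analysis with underlying /b/ and a rule producing [p] in isolation would wrongly predict alternation here too.
So /p/ is underlying, and a rule of intervocalic voicing — voiceless stops become voiced between vowels — gives [b].
From [verizip] the stem 'net' is /verizip/; between vowels this yields [verizibo].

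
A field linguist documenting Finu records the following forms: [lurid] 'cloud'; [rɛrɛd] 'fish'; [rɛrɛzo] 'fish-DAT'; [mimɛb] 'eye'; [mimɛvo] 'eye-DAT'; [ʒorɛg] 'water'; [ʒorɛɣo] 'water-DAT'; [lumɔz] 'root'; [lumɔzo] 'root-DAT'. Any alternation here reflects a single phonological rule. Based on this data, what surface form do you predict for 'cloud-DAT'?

'fish' shows [d] ~ [z] at the end of the stem ([rɛrɛd] vs [rɛrɛzo]).
The stem 'root' ([lumɔz], [lumɔzo]) shows [z] unchanged in both environments, so [z] cannot be basic with [d] derived in isolation.
The underlying segment must be /d/; voiced stops become fricatives between vowels, yielding [z] there.
The one attested form of 'cloud', [lurid], shows underlying /lurid/. Applying the same rule between vowels gives [lurizo].

[lurizo]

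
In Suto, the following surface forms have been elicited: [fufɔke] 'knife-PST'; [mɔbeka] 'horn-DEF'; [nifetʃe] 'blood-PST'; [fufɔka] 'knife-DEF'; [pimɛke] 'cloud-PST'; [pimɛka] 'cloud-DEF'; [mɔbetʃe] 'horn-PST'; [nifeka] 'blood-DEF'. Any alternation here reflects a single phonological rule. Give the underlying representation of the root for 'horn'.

/mɔbetʃ/

'horn' shows [tʃ] ~ [k] at the end of the stem ([mɔbetʃe] vs [mɔbeka]).
The stem 'knife' ([fufɔke], [fufɔka]) shows [k] unchanged in both environments, so [k] cannot be basic with [tʃ] derived before the PST suffix.
So /tʃ/ is underlying, and a rule of depalatalization — palato-alveolar /tʃ/ becomes [k] when no front vowel follows — gives [k].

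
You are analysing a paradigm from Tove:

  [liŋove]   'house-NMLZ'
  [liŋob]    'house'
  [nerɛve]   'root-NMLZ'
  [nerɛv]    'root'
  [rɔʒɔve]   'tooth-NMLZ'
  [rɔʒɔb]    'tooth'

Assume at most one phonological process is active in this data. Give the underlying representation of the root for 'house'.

/liŋob/

The root 'house' surfaces as [liŋove] and [liŋob], with a stem-final [v] ~ [b] alternation.
Compare 'root', with invariant [v] in [nerɛve] and [nerɛv]: an analysis with underlying /v/ and a rule producing [b] in isolation would wrongly predict alternation here too.
The alternation reflects intervocalic spirantization: voiced stops become fricatives between vowels. /b/ is underlying.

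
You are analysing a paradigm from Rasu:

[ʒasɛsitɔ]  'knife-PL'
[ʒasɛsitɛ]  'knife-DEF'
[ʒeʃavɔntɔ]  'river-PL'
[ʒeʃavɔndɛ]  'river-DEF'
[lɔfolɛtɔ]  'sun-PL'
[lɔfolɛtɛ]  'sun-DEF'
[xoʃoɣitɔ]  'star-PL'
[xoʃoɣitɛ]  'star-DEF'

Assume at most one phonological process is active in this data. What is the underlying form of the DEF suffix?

/-dɛ/

The DEF suffix surfaces as [-dɛ] and [-tɛ], depending on the final segment of the stem.
By contrast the PL suffix keeps its initial [t] throughout — that segment must be underlying.
So the underlying form is /-dɛ/, and voiced stops become voiceless after a vowel.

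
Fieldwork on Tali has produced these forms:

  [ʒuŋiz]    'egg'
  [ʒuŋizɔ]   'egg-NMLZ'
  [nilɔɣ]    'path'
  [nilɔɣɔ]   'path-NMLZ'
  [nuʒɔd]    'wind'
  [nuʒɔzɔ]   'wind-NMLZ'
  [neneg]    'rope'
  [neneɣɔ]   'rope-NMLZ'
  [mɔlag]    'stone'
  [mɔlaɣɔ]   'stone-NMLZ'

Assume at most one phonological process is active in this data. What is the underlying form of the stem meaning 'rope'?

/neneg/

In [neneg] and [neneɣɔ] the final segment of 'rope' alternates: [g] ~ [ɣ].
Compare 'path', with invariant [ɣ] in [nilɔɣ] and [nilɔɣɔ]: an analysis with underlying /ɣ/ and a rule producing [g] in isolation would wrongly predict alternation here too.
Therefore /g/ is basic and [ɣ] is derived by intervocalic spirantization (voiced stops become fricatives between vowels).
So 'rope' = /neneg/.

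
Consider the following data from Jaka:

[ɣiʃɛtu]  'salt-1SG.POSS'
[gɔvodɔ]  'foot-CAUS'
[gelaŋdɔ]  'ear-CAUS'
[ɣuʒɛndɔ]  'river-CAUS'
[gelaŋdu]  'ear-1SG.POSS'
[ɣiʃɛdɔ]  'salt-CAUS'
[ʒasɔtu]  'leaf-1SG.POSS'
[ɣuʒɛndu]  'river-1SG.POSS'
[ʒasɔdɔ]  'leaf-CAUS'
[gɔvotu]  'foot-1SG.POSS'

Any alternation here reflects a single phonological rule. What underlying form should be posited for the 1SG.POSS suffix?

The 1SG.POSS suffix surfaces as [-du] and [-tu], depending on the final segment of the stem.
The CAUS suffix, which begins with [d], is invariant after every stem; so [d] is not altered by any rule here.
So the underlying form is /-tu/, and voiceless stops become voiced after a nasal.

/-tu/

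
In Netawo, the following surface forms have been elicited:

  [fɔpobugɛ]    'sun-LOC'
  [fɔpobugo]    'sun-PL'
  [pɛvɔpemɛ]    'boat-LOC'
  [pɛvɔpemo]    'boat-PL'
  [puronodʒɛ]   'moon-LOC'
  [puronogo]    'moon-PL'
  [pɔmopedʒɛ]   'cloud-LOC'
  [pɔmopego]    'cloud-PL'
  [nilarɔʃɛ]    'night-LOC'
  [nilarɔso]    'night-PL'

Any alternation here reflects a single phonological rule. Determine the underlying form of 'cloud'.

The root 'cloud' surfaces as [pɔmopedʒɛ] and [pɔmopego], with a stem-final [dʒ] ~ [g] alternation.
Compare 'sun', with invariant [g] in [fɔpobugɛ] and [fɔpobugo]: an analysis with underlying /g/ and a rule producing [dʒ] before the LOC suffix would wrongly predict alternation here too.
Therefore /dʒ/ is basic and [g] is derived by depalatalization (palato-alveolar /dʒ/ and /ʃ/ become [g] and [s] when no front vowel follows).

/pɔmopedʒ/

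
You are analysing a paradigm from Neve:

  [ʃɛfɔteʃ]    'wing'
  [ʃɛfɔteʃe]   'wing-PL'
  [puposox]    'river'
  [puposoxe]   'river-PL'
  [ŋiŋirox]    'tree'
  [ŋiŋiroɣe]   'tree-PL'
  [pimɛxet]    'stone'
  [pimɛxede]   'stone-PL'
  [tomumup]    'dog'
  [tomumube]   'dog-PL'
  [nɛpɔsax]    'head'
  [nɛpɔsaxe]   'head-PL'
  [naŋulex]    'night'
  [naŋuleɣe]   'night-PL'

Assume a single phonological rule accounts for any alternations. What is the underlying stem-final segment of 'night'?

In [naŋulex] and [naŋuleɣe] the final segment of 'night' alternates: [x] ~ [ɣ].
Compare 'head', with invariant [x] in [nɛpɔsax] and [nɛpɔsaxe]: an analysis with underlying /x/ and a rule producing [ɣ] before the PL suffix would wrongly predict alternation here too.
Therefore /ɣ/ is basic and [x] is derived by word-final obstruent devoicing (voiced obstruents become voiceless word-finally).

/ɣ/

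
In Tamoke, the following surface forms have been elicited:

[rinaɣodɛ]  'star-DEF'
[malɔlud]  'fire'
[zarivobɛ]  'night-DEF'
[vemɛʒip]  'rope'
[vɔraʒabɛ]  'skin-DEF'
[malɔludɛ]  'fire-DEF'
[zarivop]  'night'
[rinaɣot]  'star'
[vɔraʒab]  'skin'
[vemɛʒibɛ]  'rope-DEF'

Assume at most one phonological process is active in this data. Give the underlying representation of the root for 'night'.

The stem for 'night' ends in [b] in [zarivobɛ] but [p] in [zarivop].
Compare 'skin', with invariant [b] in [vɔraʒabɛ] and [vɔraʒab]: an analysis with underlying /b/ and a rule producing [p] in isolation would wrongly predict alternation here too.
The alternation reflects intervocalic voicing: voiceless stops become voiced between vowels. /p/ is underlying.
The underlying form of 'night' is therefore /zarivop/.

/zarivop/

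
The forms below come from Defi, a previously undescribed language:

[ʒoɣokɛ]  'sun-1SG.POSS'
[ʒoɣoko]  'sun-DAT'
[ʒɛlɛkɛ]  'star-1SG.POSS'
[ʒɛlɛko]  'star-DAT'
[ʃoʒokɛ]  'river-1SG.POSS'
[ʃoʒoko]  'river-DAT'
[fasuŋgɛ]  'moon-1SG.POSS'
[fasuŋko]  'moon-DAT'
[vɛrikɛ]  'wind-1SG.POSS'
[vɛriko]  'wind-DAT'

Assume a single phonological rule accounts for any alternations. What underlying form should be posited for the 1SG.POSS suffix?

/-gɛ/

The 1SG.POSS morpheme has two allomorphs, [-gɛ] and [-kɛ].
The DAT suffix, which begins with [k], is invariant after every stem; so [k] is not altered by any rule here.
The 1SG.POSS suffix is therefore /-gɛ/ underlyingly, with post-vocalic devoicing: voiced stops become voiceless after a vowel.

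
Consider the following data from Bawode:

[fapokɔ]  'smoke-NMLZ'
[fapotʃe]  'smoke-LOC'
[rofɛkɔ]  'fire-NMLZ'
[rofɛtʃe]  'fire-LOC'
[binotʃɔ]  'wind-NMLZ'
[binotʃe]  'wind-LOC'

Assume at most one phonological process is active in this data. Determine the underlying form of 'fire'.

'fire' shows [k] ~ [tʃ] at the end of the stem ([rofɛkɔ] vs [rofɛtʃe]).
Compare 'wind', with invariant [tʃ] in [binotʃɔ] and [binotʃe]: an analysis with underlying /tʃ/ and a rule producing [k] before the NMLZ suffix would wrongly predict alternation here too.
The alternation reflects palatalization before a front vowel: /k/ becomes palato-alveolar [tʃ] before a front vowel. /k/ is underlying.

/rofɛk/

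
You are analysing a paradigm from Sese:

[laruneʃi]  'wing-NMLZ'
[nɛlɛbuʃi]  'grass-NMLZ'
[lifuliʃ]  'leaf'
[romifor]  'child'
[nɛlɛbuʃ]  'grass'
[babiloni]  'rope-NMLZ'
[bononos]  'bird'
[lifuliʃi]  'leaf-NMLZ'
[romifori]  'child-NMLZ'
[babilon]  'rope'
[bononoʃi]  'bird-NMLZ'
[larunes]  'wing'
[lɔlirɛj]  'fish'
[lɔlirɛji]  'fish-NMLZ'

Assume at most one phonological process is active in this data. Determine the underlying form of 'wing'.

/larunes/

The stem for 'wing' ends in [s] in [larunes] but [ʃ] in [laruneʃi].
Compare 'leaf', with invariant [ʃ] in [lifuliʃ] and [lifuliʃi]: an analysis with underlying /ʃ/ and a rule producing [s] in isolation would wrongly predict alternation here too.
Therefore /s/ is basic and [ʃ] is derived by palatalization before a front vowel (/s/ becomes palato-alveolar [ʃ] before a front vowel).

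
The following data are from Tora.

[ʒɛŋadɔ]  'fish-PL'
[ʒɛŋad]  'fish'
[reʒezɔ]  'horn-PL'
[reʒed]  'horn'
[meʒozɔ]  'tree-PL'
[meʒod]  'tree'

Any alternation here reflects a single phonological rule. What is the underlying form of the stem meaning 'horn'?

/reʒez/

In [reʒezɔ] and [reʒed] the final segment of 'horn' alternates: [z] ~ [d].
But 'fish' keeps [d] in both environments ([ʒɛŋadɔ], [ʒɛŋad]), so there is no rule changing /d/ to [z] before the PL suffix.
The underlying segment must be /z/; voiced fricatives become stops word-finally, yielding [d] there.
Hence 'horn' is /reʒez/ underlyingly.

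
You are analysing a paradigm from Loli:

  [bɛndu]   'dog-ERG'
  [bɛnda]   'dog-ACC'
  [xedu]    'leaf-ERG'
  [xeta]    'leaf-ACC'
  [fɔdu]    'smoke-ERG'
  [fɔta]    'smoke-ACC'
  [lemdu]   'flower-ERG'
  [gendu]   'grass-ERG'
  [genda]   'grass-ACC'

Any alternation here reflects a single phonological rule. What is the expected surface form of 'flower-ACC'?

[lemda]

The ACC suffix surfaces as [-da] and [-ta], depending on the final segment of the stem.
By contrast the ERG suffix keeps its initial [d] throughout — that segment must be underlying.
So the underlying form is /-ta/, and voiceless stops become voiced after a nasal.
After 'flower', which ends in a nasal, the suffix surfaces as [-da], giving [lemda].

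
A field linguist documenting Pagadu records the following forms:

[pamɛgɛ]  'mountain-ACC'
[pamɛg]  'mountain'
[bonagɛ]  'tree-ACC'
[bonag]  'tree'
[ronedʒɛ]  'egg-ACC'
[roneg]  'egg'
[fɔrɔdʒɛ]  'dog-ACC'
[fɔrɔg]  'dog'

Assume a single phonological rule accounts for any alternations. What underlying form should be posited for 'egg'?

/ronedʒ/

The stem for 'egg' ends in [dʒ] in [ronedʒɛ] but [g] in [roneg].
The stem 'mountain' ([pamɛgɛ], [pamɛg]) shows [g] unchanged in both environments, so [g] cannot be basic with [dʒ] derived before the ACC suffix.
The alternation reflects depalatalization: palato-alveolar /dʒ/ becomes [g] when no front vowel follows. /dʒ/ is underlying.
The underlying form of 'egg' is therefore /ronedʒ/.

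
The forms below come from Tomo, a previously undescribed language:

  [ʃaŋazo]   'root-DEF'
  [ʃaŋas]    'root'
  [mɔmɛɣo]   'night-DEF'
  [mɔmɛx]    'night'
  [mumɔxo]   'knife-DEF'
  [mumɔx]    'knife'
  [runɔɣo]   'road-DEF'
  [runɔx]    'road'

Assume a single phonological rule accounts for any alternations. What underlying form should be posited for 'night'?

In [mɔmɛɣo] and [mɔmɛx] the final segment of 'night' alternates: [ɣ] ~ [x].
Compare 'knife', with invariant [x] in [mumɔxo] and [mumɔx]: an analysis with underlying /x/ and a rule producing [ɣ] before the DEF suffix would wrongly predict alternation here too.
The alternation reflects word-final obstruent devoicing: voiced obstruents become voiceless word-finally. /ɣ/ is underlying.

/mɔmɛɣ/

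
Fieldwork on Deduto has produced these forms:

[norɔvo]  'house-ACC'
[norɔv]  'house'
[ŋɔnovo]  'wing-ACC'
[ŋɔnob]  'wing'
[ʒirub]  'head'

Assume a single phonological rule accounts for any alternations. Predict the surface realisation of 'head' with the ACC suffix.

[ʒiruvo]

In [ŋɔnovo] and [ŋɔnob] the final segment of 'wing' alternates: [v] ~ [b].
Compare 'house', with invariant [v] in [norɔvo] and [norɔv]: an analysis with underlying /v/ and a rule producing [b] in isolation would wrongly predict alternation here too.
The alternation reflects intervocalic spirantization: voiced stops become fricatives between vowels. /b/ is underlying.
From [ʒirub] the stem 'head' is /ʒirub/; between vowels this yields [ʒiruvo].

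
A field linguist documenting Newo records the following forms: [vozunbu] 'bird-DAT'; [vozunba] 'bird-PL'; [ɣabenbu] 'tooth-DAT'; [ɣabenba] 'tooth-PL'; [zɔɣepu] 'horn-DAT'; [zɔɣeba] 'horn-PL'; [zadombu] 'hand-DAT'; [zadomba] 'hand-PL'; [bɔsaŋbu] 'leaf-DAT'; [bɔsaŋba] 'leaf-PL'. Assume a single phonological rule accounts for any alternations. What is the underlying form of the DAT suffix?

The DAT suffix surfaces as [-bu] and [-pu], depending on the final segment of the stem.
The PL suffix, which begins with [b], is invariant after every stem; so [b] is not altered by any rule here.
The DAT suffix is therefore /-pu/ underlyingly, with post-nasal voicing: voiceless stops become voiced after a nasal.

/-pu/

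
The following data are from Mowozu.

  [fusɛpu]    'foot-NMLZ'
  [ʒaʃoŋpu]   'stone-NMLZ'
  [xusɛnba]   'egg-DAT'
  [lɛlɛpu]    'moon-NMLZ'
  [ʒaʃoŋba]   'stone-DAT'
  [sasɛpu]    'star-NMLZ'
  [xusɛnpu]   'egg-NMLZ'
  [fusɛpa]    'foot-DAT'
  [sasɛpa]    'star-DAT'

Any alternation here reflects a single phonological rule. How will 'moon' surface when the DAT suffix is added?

The DAT suffix surfaces as [-ba] and [-pa], depending on the final segment of the stem.
By contrast the NMLZ suffix keeps its initial [p] throughout — that segment must be underlying.
So the underlying form is /-ba/, and voiced stops become voiceless after a vowel.
After 'moon', which ends in a vowel, the suffix surfaces as [-pa], giving [lɛlɛpa].

[lɛlɛpa]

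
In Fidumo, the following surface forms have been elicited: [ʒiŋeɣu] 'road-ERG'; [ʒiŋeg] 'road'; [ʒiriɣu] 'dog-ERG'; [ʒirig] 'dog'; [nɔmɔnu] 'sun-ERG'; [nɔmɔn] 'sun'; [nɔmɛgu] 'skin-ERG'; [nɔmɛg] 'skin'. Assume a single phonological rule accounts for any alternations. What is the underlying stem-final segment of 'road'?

/ɣ/

'road' shows [ɣ] ~ [g] at the end of the stem ([ʒiŋeɣu] vs [ʒiŋeg]).
The stem 'skin' ([nɔmɛgu], [nɔmɛg]) shows [g] unchanged in both environments, so [g] cannot be basic with [ɣ] derived before the ERG suffix.
The alternation reflects word-final hardening: voiced fricatives become stops word-finally. /ɣ/ is underlying.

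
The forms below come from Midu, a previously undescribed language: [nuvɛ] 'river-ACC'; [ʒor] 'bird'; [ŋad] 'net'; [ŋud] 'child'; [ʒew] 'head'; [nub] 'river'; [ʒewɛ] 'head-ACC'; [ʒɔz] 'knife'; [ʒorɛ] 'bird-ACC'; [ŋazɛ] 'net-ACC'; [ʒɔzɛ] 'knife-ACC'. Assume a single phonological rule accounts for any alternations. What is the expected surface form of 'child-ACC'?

[ŋuzɛ]

'net' shows [z] ~ [d] at the end of the stem ([ŋazɛ] vs [ŋad]).
If /z/ were underlying and a rule turned it into [d] in isolation, 'knife' would also alternate; but it has [z] in both [ʒɔzɛ] and [ʒɔz].
The underlying segment must be /d/; voiced stops become fricatives between vowels, yielding [z] there.
The one attested form of 'child', [ŋud], shows underlying /ŋud/. Applying the same rule between vowels gives [ŋuzɛ].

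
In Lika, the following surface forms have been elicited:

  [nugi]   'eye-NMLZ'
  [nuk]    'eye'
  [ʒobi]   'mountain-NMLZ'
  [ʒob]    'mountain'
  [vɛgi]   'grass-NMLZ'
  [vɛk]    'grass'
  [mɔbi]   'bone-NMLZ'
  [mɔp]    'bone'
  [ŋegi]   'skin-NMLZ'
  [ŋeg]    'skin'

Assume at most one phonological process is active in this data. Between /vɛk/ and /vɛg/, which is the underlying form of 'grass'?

/vɛk/

'grass' shows [g] ~ [k] at the end of the stem ([vɛgi] vs [vɛk]).
The stem 'skin' ([ŋegi], [ŋeg]) shows [g] unchanged in both environments, so [g] cannot be basic with [k] derived in isolation.
So /k/ is underlying, and a rule of intervocalic voicing — voiceless stops become voiced between vowels — gives [g].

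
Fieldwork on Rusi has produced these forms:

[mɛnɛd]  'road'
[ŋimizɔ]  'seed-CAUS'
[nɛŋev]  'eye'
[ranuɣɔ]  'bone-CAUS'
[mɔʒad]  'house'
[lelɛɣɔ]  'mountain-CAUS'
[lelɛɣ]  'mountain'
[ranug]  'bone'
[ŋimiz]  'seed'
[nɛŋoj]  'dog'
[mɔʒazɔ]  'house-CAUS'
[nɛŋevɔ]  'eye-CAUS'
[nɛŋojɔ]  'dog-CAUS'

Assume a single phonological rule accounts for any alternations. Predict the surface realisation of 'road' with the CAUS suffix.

[mɛnɛzɔ]

'house' shows [d] ~ [z] at the end of the stem ([mɔʒad] vs [mɔʒazɔ]).
If /z/ were underlying and a rule turned it into [d] in isolation, 'seed' would also alternate; but it has [z] in both [ŋimiz] and [ŋimizɔ].
The underlying segment must be /d/; voiced stops become fricatives between vowels, yielding [z] there.
From [mɛnɛd] the stem 'road' is /mɛnɛd/; between vowels this yields [mɛnɛzɔ].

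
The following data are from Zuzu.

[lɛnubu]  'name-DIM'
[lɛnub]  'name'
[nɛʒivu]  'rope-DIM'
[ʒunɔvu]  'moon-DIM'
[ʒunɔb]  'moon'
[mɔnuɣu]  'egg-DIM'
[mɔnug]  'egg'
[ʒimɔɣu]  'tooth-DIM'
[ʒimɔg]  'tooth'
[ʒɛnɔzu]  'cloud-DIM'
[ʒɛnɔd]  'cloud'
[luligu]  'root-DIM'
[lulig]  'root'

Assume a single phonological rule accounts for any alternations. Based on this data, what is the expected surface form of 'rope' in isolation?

[nɛʒib]

In [ʒunɔvu] and [ʒunɔb] the final segment of 'moon' alternates: [v] ~ [b].
But 'name' keeps [b] in both environments ([lɛnubu], [lɛnub]), so there is no rule changing /b/ to [v] before the DIM suffix.
So /v/ is underlying, and a rule of word-final hardening — voiced fricatives become stops word-finally — gives [b].
The one attested form of 'rope', [nɛʒivu], shows underlying /nɛʒiv/. Applying the same rule word-finally gives [nɛʒib].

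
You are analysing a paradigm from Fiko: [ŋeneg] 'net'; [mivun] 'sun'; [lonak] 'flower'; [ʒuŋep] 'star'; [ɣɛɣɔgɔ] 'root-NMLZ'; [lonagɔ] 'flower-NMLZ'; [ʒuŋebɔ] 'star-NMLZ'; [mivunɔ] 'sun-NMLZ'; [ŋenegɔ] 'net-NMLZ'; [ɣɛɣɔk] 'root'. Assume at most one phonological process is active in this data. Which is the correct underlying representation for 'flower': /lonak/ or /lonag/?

The root 'flower' surfaces as [lonak] and [lonagɔ], with a stem-final [k] ~ [g] alternation.
The stem 'net' ([ŋeneg], [ŋenegɔ]) shows [g] unchanged in both environments, so [g] cannot be basic with [k] derived in isolation.
The alternation reflects intervocalic voicing: voiceless stops become voiced between vowels. /k/ is underlying.

/lonak/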